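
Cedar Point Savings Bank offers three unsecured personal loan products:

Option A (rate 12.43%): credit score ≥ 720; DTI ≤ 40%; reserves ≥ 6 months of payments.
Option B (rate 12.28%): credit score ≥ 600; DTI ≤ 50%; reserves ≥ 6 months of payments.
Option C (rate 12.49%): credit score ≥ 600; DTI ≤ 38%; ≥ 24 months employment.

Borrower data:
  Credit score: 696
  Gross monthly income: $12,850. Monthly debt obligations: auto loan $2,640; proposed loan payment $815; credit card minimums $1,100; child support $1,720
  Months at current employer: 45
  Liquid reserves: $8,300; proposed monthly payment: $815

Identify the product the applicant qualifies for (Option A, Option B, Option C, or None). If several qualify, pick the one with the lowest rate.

Option B

Total debts = (2,640 + 815 + 1,100 + 1,720) = 6,275; DTI = 6,275/12,850 = 48.8%.
Reserves = 8,300/815 = 10.2 months.
Option A: score 696 < 720; DTI 48.8% > 40%; reserves 10.2 ≥ 6 mo → does not qualify.
Option B: score 696 ≥ 600; DTI 48.8% ≤ 50%; reserves 10.2 ≥ 6 mo → qualifies.
Option C: score 696 ≥ 600; DTI 48.8% > 38%; employment 45 ≥ 24 mo → does not qualify.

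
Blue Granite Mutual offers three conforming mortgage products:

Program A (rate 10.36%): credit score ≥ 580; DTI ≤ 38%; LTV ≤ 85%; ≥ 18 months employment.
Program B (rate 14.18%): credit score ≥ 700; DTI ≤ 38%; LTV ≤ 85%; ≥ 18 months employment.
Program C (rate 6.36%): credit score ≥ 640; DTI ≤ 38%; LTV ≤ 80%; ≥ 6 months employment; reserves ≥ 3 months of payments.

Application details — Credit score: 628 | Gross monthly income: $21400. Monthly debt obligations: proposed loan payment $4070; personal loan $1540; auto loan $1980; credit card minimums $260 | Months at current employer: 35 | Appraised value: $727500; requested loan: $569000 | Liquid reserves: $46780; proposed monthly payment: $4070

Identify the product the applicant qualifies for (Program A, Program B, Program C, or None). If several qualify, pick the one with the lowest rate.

Total debts = (4,070 + 1,540 + 1,980 + 260) = 7,850; DTI = 7,850/21,400 = 36.7%.
LTV = 569,000/727,500 = 78.2%.
Reserves = 46,780/4,070 = 11.5 months.
Program A: score 628 ≥ 580; DTI 36.7% ≤ 38%; LTV 78.2% ≤ 85%; employment 35 ≥ 18 mo → qualifies.
Program B: score 628 < 700; DTI 36.7% ≤ 38%; LTV 78.2% ≤ 85%; employment 35 ≥ 18 mo → does not qualify.
Program C: score 628 < 640; DTI 36.7% ≤ 38%; LTV 78.2% ≤ 80%; employment 35 ≥ 6 mo; reserves 11.5 ≥ 3 mo → does not qualify.

Program A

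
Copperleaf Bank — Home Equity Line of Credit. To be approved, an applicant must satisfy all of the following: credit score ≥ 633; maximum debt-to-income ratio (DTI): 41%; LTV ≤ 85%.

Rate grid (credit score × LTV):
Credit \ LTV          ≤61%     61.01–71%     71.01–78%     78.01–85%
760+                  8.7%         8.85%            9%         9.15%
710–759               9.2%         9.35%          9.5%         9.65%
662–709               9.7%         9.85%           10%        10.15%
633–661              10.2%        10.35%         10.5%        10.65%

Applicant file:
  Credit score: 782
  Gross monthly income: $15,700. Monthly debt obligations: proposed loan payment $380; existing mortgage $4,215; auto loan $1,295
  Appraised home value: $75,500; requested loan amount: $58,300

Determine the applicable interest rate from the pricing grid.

9%

Credit score 782 ≥ 633; Total monthly debts = (380 + 4,215 + 1,295) = 5,890. DTI = 5,890/15,700 = 37.5% ≤ 41%
LTV = 58,300/75,500 = 77.2% ≤ 85%
Credit 782 → row 760+; LTV 77.2% → column 71.01–78%. Grid cell → 9%.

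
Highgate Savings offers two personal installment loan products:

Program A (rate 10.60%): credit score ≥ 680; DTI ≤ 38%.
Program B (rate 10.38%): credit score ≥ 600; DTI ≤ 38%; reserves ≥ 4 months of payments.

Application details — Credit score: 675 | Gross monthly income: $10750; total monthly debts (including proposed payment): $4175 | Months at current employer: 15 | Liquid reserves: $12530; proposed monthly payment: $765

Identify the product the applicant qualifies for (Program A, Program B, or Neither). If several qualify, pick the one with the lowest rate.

Neither

DTI = 4,175/10,750 = 38.8%.
Reserves = 12,530/765 = 16.4 months.
Program A: score 675 < 680; DTI 38.8% > 38% → does not qualify.
Program B: score 675 ≥ 600; DTI 38.8% > 38%; reserves 16.4 ≥ 4 mo → does not qualify.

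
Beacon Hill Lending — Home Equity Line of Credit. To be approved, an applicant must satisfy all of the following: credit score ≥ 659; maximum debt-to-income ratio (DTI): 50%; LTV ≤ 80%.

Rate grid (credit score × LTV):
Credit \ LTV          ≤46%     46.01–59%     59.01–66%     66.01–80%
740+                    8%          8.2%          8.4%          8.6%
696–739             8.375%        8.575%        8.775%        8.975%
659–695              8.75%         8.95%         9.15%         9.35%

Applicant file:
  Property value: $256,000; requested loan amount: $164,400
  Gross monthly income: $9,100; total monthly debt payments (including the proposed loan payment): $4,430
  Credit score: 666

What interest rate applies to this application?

Credit score 666 ≥ 659; Debt-to-income = 4,430/9,100 = 48.7% — meets 50% limit
LTV = 164,400/256,000 = 64.2% ≤ 80%
Score 666 is in the 659–695 band; LTV 64.2% is in the 59.01–66% band → 9.15%.

9.15%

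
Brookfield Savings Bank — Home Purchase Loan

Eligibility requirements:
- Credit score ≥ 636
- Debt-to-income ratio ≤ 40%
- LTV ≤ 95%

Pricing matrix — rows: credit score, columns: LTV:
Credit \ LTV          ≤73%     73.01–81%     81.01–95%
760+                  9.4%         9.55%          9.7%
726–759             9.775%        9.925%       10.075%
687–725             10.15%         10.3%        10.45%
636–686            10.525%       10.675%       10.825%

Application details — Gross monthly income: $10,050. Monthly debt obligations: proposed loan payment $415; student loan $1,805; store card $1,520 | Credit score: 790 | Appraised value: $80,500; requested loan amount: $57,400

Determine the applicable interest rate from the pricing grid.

9.4%

Credit score 790 ≥ 636; Total monthly debts = (415 + 1,805 + 1,520) = 3,740. DTI: 3,740 ÷ 10,050 = 37.2%, within the 40% cap
LTV: 57,400 ÷ 80,500 = 71.3%, within 95% cap
Score 790 is in the 760+ band; LTV 71.3% is in the ≤73% band → 9.4%.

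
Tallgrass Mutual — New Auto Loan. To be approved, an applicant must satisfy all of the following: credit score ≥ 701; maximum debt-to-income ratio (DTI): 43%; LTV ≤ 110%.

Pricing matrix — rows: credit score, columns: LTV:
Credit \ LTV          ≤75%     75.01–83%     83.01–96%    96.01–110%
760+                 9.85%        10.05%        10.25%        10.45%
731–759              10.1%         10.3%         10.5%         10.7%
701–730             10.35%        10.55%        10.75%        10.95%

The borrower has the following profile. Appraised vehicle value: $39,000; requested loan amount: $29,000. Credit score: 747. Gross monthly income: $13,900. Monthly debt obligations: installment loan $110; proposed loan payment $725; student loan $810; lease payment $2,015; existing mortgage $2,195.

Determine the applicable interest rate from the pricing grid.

10.1%

Credit score 747 ≥ 701; Total monthly debts = (110 + 725 + 810 + 2,015 + 2,195) = 5,855. DTI: 5,855 ÷ 13,900 = 42.1%, within the 43% cap
LTV = 29,000/39,000 = 74.4% ≤ 110%
Row: 747 falls in 731–759. Column: 74.4% falls in ≤75%. Rate = 10.1%.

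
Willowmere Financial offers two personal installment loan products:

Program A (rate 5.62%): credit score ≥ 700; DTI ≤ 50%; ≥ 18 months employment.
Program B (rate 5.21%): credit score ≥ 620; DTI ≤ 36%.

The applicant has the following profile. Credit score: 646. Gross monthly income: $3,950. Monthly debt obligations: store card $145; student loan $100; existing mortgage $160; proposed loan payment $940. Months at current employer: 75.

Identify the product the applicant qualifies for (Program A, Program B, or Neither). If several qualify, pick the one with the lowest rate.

Program B

Total debts = (145 + 100 + 160 + 940) = 1,345; DTI = 1,345/3,950 = 34.1%.
Program A: score 646 < 700; DTI 34.1% ≤ 50%; employment 75 ≥ 18 mo → does not qualify.
Program B: score 646 ≥ 620; DTI 34.1% ≤ 36% → qualifies.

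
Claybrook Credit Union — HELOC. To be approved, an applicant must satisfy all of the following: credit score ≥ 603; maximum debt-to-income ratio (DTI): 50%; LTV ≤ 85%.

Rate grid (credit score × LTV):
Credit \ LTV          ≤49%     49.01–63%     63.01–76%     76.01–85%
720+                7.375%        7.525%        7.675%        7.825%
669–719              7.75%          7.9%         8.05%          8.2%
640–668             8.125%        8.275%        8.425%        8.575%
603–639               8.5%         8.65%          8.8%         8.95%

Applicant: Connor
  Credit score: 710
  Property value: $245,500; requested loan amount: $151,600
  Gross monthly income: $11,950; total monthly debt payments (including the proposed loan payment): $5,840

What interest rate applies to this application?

Credit score 710 ≥ 603; Debt-to-income = 5,840/11,950 = 48.9% — meets 50% limit
LTV = 151,600/245,500 = 61.8% ≤ 85%
Row: 710 falls in 669–719. Column: 61.8% falls in 49.01–63%. Rate = 7.9%.

7.9%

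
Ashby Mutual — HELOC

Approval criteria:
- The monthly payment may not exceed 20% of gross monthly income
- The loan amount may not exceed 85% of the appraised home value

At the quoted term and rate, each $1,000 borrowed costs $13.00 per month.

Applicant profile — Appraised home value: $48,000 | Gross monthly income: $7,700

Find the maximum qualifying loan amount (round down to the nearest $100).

Payment cap: 20% × $7,700 = $1,540/month.
At $13.00 per $1,000, that supports 1,540/13.00 × 1,000 ≈ $118,461 → $118,400.
LTV cap: 85% × $48,000 = $40,800 → $40,800.
Binding constraint: loan-to-value.

$40,800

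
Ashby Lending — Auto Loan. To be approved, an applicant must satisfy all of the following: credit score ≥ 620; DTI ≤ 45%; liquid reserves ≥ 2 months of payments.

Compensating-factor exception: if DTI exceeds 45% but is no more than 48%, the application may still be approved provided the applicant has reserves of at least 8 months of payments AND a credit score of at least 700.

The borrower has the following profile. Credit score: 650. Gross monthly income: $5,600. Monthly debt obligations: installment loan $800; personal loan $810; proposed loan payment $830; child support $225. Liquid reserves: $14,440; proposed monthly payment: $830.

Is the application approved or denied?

Credit score 650 ≥ 620 (meets base)
Total debts = (800 + 810 + 830 + 225) = 2,665. DTI: 2,665 ÷ 5,600 = 47.6%, over the 45% base limit.
Liquid reserves cover 14,440/830 = 17.4 months — ≥ 2 required
47.6% falls in the override range (45%–48%), so the compensating-factor test applies.
Override check — reserves: 17.4 mo (ok); score: 650 (below 700).
Compensating-factor requirement not fully met.

Denied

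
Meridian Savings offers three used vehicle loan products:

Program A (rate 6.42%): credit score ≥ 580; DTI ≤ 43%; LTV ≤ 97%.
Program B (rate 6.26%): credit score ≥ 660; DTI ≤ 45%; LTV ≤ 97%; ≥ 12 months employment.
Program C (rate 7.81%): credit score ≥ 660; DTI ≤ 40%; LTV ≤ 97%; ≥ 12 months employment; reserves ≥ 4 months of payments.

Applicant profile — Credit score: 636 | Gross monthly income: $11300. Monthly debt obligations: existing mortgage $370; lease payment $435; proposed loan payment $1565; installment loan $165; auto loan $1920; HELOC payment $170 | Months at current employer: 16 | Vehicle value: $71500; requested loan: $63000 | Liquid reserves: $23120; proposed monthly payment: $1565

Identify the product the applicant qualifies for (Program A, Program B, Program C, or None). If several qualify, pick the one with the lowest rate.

Total debts = (370 + 435 + 1,565 + 165 + 1,920 + 170) = 4,625; DTI = 4,625/11,300 = 40.9%.
LTV = 63,000/71,500 = 88.1%.
Reserves = 23,120/1,565 = 14.8 months.
Program A: score 636 ≥ 580; DTI 40.9% ≤ 43%; LTV 88.1% ≤ 97% → qualifies.
Program B: score 636 < 660; DTI 40.9% ≤ 45%; LTV 88.1% ≤ 97%; employment 16 ≥ 12 mo → does not qualify.
Program C: score 636 < 660; DTI 40.9% > 40%; LTV 88.1% ≤ 97%; employment 16 ≥ 12 mo; reserves 14.8 ≥ 4 mo → does not qualify.

Program A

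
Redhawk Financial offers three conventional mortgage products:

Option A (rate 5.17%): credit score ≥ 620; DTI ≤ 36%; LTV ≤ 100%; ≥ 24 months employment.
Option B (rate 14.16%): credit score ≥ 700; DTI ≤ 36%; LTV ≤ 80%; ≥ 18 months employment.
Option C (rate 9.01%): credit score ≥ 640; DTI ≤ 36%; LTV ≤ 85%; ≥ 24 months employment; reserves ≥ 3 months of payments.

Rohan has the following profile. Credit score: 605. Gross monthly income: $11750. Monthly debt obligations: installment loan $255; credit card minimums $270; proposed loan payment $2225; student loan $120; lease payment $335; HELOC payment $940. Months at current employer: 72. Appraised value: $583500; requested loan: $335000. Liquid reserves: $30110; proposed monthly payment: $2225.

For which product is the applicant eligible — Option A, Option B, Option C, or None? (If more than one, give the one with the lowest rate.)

None

Total debts = (255 + 270 + 2,225 + 120 + 335 + 940) = 4,145; DTI = 4,145/11,750 = 35.3%.
LTV = 335,000/583,500 = 57.4%.
Reserves = 30,110/2,225 = 13.5 months.
Option A: score 605 < 620; DTI 35.3% ≤ 36%; LTV 57.4% ≤ 100%; employment 72 ≥ 24 mo → does not qualify.
Option B: score 605 < 700; DTI 35.3% ≤ 36%; LTV 57.4% ≤ 80%; employment 72 ≥ 18 mo → does not qualify.
Option C: score 605 < 640; DTI 35.3% ≤ 36%; LTV 57.4% ≤ 85%; employment 72 ≥ 24 mo; reserves 13.5 ≥ 3 mo → does not qualify.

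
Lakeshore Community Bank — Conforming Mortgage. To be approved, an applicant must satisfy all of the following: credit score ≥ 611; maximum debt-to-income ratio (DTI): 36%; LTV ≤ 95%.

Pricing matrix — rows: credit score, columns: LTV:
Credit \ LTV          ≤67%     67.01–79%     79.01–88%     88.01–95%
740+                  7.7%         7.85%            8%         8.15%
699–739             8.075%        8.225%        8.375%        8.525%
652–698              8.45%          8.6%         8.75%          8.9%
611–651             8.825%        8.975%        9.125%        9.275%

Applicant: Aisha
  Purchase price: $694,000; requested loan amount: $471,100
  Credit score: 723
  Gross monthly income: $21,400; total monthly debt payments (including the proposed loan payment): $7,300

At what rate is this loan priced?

8.225%

Credit score 723 ≥ 611; Debt-to-income = 7,300/21,400 = 34.1% — meets 36% limit
LTV: 471,100 ÷ 694,000 = 67.9%, within 95% cap
Row: 723 falls in 699–739. Column: 67.9% falls in 67.01–79%. Rate = 8.225%.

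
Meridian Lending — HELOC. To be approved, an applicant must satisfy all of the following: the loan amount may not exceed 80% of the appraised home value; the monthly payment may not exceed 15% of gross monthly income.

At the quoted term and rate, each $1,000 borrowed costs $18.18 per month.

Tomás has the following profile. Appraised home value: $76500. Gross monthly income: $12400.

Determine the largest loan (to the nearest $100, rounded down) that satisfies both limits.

Payment cap: 15% × $12,400 = $1,860/month.
At $18.18 per $1,000, that supports 1,860/18.18 × 1,000 ≈ $102,310 → $102,300.
LTV cap: 80% × $76,500 = $61,200 → $61,200.
Binding constraint: loan-to-value.

$61,200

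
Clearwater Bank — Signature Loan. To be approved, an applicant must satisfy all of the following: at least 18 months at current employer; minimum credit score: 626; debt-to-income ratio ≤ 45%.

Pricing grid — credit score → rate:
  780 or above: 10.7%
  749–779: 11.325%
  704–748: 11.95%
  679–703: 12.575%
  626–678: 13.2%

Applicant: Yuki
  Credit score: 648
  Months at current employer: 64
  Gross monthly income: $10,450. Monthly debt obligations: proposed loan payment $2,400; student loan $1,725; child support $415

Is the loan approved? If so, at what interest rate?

Credit score 648 ≥ 626 (meets minimum)
Total monthly debts = (2,400 + 1,725 + 415) = 4,540. DTI: 4,540 ÷ 10,450 = 43.4%, within the 45% cap
Employment 64 ≥ 18 months
All requirements met. Score 648 falls in the 626–678 tier → 13.2%.

Approved at 13.2%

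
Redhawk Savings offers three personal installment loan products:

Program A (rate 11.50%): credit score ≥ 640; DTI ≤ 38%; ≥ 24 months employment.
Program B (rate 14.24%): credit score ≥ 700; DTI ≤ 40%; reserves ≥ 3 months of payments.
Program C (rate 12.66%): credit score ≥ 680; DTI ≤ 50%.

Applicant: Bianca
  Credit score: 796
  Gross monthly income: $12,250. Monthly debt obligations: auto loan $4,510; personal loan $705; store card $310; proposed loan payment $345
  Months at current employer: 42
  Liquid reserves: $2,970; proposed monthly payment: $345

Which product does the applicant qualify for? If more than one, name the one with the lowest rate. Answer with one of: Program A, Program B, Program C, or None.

Total debts = (4,510 + 705 + 310 + 345) = 5,870; DTI = 5,870/12,250 = 47.9%.
Reserves = 2,970/345 = 8.6 months.
Program A: score 796 ≥ 640; DTI 47.9% > 38%; employment 42 ≥ 24 mo → does not qualify.
Program B: score 796 ≥ 700; DTI 47.9% > 40%; reserves 8.6 ≥ 3 mo → does not qualify.
Program C: score 796 ≥ 680; DTI 47.9% ≤ 50% → qualifies.

Program C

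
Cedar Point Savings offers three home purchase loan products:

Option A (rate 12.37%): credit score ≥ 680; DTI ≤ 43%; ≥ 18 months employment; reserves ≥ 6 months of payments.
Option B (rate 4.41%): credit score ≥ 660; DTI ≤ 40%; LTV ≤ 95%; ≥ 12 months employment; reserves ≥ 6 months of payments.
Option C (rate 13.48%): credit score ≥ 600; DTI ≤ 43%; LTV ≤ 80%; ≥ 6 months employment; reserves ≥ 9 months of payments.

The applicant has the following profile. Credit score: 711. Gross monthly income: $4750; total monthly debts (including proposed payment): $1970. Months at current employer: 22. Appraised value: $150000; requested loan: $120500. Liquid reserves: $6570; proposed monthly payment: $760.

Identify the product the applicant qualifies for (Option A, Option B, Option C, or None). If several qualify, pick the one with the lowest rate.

Option A

DTI = 1,970/4,750 = 41.5%.
LTV = 120,500/150,000 = 80.3%.
Reserves = 6,570/760 = 8.6 months.
Option A: score 711 ≥ 680; DTI 41.5% ≤ 43%; employment 22 ≥ 18 mo; reserves 8.6 ≥ 6 mo → qualifies.
Option B: score 711 ≥ 660; DTI 41.5% > 40%; LTV 80.3% ≤ 95%; employment 22 ≥ 12 mo; reserves 8.6 ≥ 6 mo → does not qualify.
Option C: score 711 ≥ 600; DTI 41.5% ≤ 43%; LTV 80.3% > 80%; employment 22 ≥ 6 mo; reserves 8.6 < 9 mo → does not qualify.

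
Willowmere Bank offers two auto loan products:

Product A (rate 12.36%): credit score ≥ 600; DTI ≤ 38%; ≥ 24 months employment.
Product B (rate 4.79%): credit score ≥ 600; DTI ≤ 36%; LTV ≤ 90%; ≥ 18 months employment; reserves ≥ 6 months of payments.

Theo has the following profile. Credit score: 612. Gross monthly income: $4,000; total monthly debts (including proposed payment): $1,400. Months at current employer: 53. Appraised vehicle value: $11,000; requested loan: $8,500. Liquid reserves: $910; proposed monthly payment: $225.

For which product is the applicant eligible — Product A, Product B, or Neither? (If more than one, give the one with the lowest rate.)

Product A

DTI = 1,400/4,000 = 35%.
LTV = 8,500/11,000 = 77.3%.
Reserves = 910/225 = 4.0 months.
Product A: score 612 ≥ 600; DTI 35% ≤ 38%; employment 53 ≥ 24 mo → qualifies.
Product B: score 612 ≥ 600; DTI 35% ≤ 36%; LTV 77.3% ≤ 90%; employment 53 ≥ 18 mo; reserves 4.0 < 6 mo → does not qualify.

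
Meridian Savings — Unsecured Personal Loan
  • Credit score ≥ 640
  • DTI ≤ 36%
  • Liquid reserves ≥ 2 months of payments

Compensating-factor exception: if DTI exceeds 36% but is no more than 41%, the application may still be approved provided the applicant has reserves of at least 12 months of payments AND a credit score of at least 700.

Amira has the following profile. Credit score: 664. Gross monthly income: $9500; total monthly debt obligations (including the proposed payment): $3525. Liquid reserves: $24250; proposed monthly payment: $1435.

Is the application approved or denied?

Credit score 664 ≥ 640 (meets base)
DTI = 3,525/9,500 = 37.1% > 36% — standard DTI limit exceeded.
Liquid reserves cover 24,250/1,435 = 16.9 months — ≥ 2 required
37.1% falls in the override range (36%–41%), so the compensating-factor test applies.
Override check — reserves: 16.9 mo (ok); score: 664 (below 700).
Override conditions not both satisfied; exception does not apply.

Denied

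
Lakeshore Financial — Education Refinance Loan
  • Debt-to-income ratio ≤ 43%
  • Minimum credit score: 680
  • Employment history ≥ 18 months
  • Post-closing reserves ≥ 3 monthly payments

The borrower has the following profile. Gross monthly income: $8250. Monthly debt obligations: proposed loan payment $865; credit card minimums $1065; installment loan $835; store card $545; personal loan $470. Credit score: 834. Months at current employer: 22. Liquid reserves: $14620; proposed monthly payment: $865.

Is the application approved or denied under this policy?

Total monthly debts = (865 + 1,065 + 835 + 545 + 470) = 3,780. DTI = 3,780/8,250 = 45.8% > 43%
Credit score 834 ≥ 680 (meets)
Employment 22 ≥ 18 months
Reserves: 14,620 ÷ 865 = 16.9 months (meets 3-month minimum)
Fails on DTI.

Denied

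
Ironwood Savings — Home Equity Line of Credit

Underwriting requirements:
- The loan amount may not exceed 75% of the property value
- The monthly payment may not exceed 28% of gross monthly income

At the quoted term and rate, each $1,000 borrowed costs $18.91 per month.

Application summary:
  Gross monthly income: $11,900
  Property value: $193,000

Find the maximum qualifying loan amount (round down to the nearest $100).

Payment cap: 28% × $11,900 = $3,332/month.
At $18.91 per $1,000, that supports 3,332/18.91 × 1,000 ≈ $176,203 → $176,200.
LTV cap: 75% × $193,000 = $144,750 → $144,700.
Binding constraint: loan-to-value.

$144,700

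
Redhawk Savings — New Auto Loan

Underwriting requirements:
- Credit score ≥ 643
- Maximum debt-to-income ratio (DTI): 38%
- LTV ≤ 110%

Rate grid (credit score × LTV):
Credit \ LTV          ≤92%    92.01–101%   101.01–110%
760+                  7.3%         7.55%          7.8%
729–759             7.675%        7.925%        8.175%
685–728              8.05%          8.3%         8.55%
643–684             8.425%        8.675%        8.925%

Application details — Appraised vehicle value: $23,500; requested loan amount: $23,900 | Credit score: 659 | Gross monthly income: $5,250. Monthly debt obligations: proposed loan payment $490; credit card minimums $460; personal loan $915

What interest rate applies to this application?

Credit score 659 ≥ 643; Total monthly debts = (490 + 460 + 915) = 1,865. Debt-to-income = 1,865/5,250 = 35.5% — meets 38% limit
LTV = 23,900/23,500 = 101.7% ≤ 110%
Score 659 is in the 643–684 band; LTV 101.7% is in the 101.01–110% band → 8.925%.

8.925%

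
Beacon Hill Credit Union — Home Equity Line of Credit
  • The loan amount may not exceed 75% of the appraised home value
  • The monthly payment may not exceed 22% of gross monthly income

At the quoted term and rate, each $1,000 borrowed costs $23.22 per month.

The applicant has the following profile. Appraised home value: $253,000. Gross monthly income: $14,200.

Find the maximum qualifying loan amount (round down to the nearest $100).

$134,500

Payment cap: 22% × $14,200 = $3,124/month.
At $23.22 per $1,000, that supports 3,124/23.22 × 1,000 ≈ $134,539 → $134,500.
LTV cap: 75% × $253,000 = $189,750 → $189,700.
Binding constraint: payment-to-income.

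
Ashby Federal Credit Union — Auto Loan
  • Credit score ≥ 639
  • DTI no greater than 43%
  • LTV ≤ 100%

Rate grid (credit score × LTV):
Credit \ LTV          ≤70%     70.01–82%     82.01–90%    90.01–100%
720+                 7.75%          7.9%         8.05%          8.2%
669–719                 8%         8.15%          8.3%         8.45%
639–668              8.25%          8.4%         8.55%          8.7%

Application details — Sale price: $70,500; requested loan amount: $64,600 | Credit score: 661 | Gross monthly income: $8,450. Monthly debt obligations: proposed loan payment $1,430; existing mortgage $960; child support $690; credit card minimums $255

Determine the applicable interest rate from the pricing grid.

8.7%

Credit score 661 ≥ 639; Total monthly debts = (1,430 + 960 + 690 + 255) = 3,335. Debt-to-income = 3,335/8,450 = 39.5% — meets 43% limit
LTV = 64,600/70,500 = 91.6% ≤ 100%
Score 661 is in the 639–668 band; LTV 91.6% is in the 90.01–100% band → 8.7%.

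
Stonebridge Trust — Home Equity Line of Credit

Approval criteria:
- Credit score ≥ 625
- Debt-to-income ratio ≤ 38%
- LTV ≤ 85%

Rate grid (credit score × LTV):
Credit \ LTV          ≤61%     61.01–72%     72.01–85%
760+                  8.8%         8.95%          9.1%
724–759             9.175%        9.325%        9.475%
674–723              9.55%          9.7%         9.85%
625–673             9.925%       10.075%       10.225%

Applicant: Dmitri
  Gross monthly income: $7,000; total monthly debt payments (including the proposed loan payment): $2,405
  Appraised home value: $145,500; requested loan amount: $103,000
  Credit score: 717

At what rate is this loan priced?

Credit score 717 ≥ 625; DTI = 2,405/7,000 = 34.4% ≤ 38%
LTV: 103,000 ÷ 145,500 = 70.8%, within 85% cap
Credit 717 → row 674–723; LTV 70.8% → column 61.01–72%. Grid cell → 9.7%.

9.7%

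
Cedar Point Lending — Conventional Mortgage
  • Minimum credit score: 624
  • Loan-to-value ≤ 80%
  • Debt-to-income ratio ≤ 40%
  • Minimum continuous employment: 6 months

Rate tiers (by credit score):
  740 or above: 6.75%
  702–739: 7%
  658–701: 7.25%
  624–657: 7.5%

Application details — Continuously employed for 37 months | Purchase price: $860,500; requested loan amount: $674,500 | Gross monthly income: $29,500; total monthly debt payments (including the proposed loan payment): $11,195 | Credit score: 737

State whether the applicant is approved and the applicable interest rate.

Approved at 7%

Credit score 737 ≥ 624 (meets minimum)
LTV: 674,500 ÷ 860,500 = 78.4%, within 80% cap
Employment 37 ≥ 6 months
Debt-to-income = 11,195/29,500 = 37.9% — meets 40% limit
All requirements met. Score 737 falls in the 702–739 tier → 7%.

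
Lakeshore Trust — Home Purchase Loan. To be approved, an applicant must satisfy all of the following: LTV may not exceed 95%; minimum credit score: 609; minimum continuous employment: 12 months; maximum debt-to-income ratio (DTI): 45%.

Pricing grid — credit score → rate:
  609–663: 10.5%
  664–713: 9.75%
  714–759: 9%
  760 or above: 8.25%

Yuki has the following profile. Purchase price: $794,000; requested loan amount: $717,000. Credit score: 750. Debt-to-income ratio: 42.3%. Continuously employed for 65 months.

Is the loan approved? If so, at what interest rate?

Credit score 750 ≥ 609 (meets minimum)
DTI 42.3% ≤ 45%
LTV: 717,000 ÷ 794,000 = 90.3%, within 95% cap
Employment 65 ≥ 12 months
All requirements met. Score 750 falls in the 714–759 tier → 9%.

Approved at 9%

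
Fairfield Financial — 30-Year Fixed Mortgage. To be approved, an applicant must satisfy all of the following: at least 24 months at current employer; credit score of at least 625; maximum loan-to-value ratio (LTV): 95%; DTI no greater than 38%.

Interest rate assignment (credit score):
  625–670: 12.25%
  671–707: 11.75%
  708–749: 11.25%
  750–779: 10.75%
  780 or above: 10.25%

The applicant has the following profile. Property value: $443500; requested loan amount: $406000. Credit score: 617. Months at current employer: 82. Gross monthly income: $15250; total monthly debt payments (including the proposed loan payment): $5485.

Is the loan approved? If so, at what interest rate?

Credit score 617 < 625 (below minimum)
Employment 82 ≥ 24 months
Loan-to-value = 406,000/443,500 = 91.5% — pass (95% max)
Debt-to-income = 5,485/15,250 = 36% — meets 38% limit
Not all requirements met → denied.

Denied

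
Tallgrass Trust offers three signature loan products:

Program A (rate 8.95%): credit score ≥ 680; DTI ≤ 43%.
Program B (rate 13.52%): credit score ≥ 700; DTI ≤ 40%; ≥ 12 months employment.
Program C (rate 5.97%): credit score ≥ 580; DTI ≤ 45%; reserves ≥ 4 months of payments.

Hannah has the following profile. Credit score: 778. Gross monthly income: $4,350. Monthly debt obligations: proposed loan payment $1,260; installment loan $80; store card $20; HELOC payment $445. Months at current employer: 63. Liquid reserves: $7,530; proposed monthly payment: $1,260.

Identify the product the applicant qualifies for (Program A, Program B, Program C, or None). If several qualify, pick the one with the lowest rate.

Total debts = (1,260 + 80 + 20 + 445) = 1,805; DTI = 1,805/4,350 = 41.5%.
Reserves = 7,530/1,260 = 6.0 months.
Program A: score 778 ≥ 680; DTI 41.5% ≤ 43% → qualifies.
Program B: score 778 ≥ 700; DTI 41.5% > 40%; employment 63 ≥ 12 mo → does not qualify.
Program C: score 778 ≥ 580; DTI 41.5% ≤ 45%; reserves 6.0 ≥ 4 mo → qualifies.
Qualifying: Program A, Program C. Lowest rate is 5.97% → Program C.

Program C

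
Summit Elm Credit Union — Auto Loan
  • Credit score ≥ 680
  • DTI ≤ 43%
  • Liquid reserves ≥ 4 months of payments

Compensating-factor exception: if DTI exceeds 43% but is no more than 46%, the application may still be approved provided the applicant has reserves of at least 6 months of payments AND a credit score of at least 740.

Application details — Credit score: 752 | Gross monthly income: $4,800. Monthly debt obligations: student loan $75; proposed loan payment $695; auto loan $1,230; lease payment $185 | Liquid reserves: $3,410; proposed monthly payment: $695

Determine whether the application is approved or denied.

Denied

Credit score 752 ≥ 680 (meets base)
Total debts = (75 + 695 + 1,230 + 185) = 2,185. DTI = 2,185/4,800 = 45.5% > 43% — standard DTI limit exceeded.
Liquid reserves cover 3,410/695 = 4.9 months — ≥ 4 required
DTI 45.5% is within the 43%–46% exception band; checking compensating factors.
Override check — reserves: 4.9 mo (short of 6); score: 752 (ok).
Override conditions not both satisfied; exception does not apply.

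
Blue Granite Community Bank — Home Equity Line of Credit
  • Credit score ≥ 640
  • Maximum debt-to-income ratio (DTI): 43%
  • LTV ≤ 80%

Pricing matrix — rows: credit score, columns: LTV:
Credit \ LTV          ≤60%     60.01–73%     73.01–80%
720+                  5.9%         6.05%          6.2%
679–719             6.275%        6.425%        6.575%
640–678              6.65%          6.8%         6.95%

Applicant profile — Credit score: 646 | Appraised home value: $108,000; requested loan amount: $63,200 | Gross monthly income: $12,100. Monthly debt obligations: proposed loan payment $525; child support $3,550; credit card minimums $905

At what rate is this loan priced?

6.65%

Credit score 646 ≥ 640; Total monthly debts = (525 + 3,550 + 905) = 4,980. DTI = 4,980/12,100 = 41.2% ≤ 43%
LTV: 63,200 ÷ 108,000 = 58.5%, within 80% cap
Credit 646 → row 640–678; LTV 58.5% → column ≤60%. Grid cell → 6.65%.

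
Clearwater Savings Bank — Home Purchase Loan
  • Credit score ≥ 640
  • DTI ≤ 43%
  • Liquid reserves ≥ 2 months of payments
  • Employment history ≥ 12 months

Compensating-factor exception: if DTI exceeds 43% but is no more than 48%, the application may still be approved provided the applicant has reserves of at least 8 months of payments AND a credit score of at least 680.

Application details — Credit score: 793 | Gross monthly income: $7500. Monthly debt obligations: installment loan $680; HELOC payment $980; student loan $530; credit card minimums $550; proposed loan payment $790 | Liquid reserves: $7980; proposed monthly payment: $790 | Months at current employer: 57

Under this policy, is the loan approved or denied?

Approved

Credit score 793 ≥ 640 (meets base)
Total debts = (680 + 980 + 530 + 550 + 790) = 3,530. DTI: 3,530 ÷ 7,500 = 47.1%, over the 43% base limit.
Reserves = 7,980/790 = 10.1 months ≥ 2
Employment 57 ≥ 12 months
47.1% falls in the override range (43%–48%), so the compensating-factor test applies.
Override check — reserves: 10.1 mo (ok); score: 793 (ok).
Both compensating conditions met → exception applies.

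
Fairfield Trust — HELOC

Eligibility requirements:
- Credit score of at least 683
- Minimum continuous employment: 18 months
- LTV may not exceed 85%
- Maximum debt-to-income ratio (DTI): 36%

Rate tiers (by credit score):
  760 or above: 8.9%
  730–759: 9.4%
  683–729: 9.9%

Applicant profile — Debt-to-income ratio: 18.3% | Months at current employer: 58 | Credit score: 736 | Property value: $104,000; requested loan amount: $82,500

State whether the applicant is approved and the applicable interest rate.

Credit score 736 ≥ 683 (meets minimum)
DTI 18.3% is within the 36% limit
Loan-to-value = 82,500/104,000 = 79.3% — pass (85% max)
Employment 58 ≥ 18 months
All requirements met. Score 736 falls in the 730–759 tier → 9.4%.

Approved at 9.4%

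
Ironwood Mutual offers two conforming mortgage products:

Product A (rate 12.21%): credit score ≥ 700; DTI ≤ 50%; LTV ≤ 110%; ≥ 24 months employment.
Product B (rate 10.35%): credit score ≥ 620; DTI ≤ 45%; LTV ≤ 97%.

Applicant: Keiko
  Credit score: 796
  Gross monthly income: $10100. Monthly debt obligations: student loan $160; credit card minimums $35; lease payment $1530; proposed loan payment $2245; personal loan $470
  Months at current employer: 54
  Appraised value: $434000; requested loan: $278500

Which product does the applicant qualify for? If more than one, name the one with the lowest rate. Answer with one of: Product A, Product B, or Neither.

Total debts = (160 + 35 + 1,530 + 2,245 + 470) = 4,440; DTI = 4,440/10,100 = 44%.
LTV = 278,500/434,000 = 64.2%.
Product A: score 796 ≥ 700; DTI 44% ≤ 50%; LTV 64.2% ≤ 110%; employment 54 ≥ 24 mo → qualifies.
Product B: score 796 ≥ 620; DTI 44% ≤ 45%; LTV 64.2% ≤ 97% → qualifies.
Qualifying: Product A, Product B. Lowest rate is 10.35% → Product B.

Product B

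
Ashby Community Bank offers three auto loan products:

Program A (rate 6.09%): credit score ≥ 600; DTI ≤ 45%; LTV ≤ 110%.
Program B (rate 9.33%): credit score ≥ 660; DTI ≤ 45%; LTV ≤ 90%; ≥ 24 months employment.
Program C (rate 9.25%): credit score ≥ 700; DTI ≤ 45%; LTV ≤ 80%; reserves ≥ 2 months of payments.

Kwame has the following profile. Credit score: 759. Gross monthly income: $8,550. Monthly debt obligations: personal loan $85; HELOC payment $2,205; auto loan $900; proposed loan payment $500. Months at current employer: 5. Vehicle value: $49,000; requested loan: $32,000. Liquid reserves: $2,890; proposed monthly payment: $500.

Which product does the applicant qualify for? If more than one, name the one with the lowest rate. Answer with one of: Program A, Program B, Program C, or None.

Total debts = (85 + 2,205 + 900 + 500) = 3,690; DTI = 3,690/8,550 = 43.2%.
LTV = 32,000/49,000 = 65.3%.
Reserves = 2,890/500 = 5.8 months.
Program A: score 759 ≥ 600; DTI 43.2% ≤ 45%; LTV 65.3% ≤ 110% → qualifies.
Program B: score 759 ≥ 660; DTI 43.2% ≤ 45%; LTV 65.3% ≤ 90%; employment 5 < 24 mo → does not qualify.
Program C: score 759 ≥ 700; DTI 43.2% ≤ 45%; LTV 65.3% ≤ 80%; reserves 5.8 ≥ 2 mo → qualifies.
Qualifying: Program A, Program C. Lowest rate is 6.09% → Program A.

Program A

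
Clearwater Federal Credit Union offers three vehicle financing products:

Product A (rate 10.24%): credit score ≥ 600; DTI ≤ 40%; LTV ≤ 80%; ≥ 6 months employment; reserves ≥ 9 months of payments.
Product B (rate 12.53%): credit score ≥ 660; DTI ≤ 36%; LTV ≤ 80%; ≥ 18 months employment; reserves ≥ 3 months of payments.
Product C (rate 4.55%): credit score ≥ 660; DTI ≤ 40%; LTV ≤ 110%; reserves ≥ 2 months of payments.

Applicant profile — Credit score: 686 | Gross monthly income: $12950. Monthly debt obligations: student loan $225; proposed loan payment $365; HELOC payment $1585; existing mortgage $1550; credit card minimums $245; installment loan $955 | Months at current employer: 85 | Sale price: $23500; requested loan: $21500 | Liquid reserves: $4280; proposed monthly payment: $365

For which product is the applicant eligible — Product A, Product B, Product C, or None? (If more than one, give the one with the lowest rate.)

Product C

Total debts = (225 + 365 + 1,585 + 1,550 + 245 + 955) = 4,925; DTI = 4,925/12,950 = 38%.
LTV = 21,500/23,500 = 91.5%.
Reserves = 4,280/365 = 11.7 months.
Product A: score 686 ≥ 600; DTI 38% ≤ 40%; LTV 91.5% > 80%; employment 85 ≥ 6 mo; reserves 11.7 ≥ 9 mo → does not qualify.
Product B: score 686 ≥ 660; DTI 38% > 36%; LTV 91.5% > 80%; employment 85 ≥ 18 mo; reserves 11.7 ≥ 3 mo → does not qualify.
Product C: score 686 ≥ 660; DTI 38% ≤ 40%; LTV 91.5% ≤ 110%; reserves 11.7 ≥ 2 mo → qualifies.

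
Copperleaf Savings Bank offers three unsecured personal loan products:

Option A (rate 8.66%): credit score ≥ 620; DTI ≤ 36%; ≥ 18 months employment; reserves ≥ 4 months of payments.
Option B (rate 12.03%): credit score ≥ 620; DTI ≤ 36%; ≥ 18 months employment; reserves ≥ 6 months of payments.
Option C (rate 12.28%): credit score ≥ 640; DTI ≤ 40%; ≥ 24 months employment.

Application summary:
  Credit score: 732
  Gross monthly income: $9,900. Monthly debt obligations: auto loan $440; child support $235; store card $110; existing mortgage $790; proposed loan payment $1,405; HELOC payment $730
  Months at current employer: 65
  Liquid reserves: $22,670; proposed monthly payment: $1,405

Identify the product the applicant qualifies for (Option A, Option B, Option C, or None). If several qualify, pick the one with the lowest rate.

Option C

Total debts = (440 + 235 + 110 + 790 + 1,405 + 730) = 3,710; DTI = 3,710/9,900 = 37.5%.
Reserves = 22,670/1,405 = 16.1 months.
Option A: score 732 ≥ 620; DTI 37.5% > 36%; employment 65 ≥ 18 mo; reserves 16.1 ≥ 4 mo → does not qualify.
Option B: score 732 ≥ 620; DTI 37.5% > 36%; employment 65 ≥ 18 mo; reserves 16.1 ≥ 6 mo → does not qualify.
Option C: score 732 ≥ 640; DTI 37.5% ≤ 40%; employment 65 ≥ 24 mo → qualifies.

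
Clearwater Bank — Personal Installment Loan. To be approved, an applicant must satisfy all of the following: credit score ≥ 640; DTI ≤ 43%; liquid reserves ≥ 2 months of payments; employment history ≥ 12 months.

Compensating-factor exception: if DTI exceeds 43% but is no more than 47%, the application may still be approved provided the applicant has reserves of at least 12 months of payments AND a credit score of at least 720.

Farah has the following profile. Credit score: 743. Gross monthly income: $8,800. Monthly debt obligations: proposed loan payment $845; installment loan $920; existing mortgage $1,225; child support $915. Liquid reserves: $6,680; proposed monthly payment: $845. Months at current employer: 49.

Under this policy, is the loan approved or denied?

Credit score 743 ≥ 640 (meets base)
Total debts = (845 + 920 + 1,225 + 915) = 3,905. DTI = 3,905/8,800 = 44.4% > 43% — standard DTI limit exceeded.
Reserves = 6,680/845 = 7.9 months ≥ 2
Employment 49 ≥ 12 months
DTI 44.4% is within the 43%–47% exception band; checking compensating factors.
Override check — reserves: 7.9 mo (short of 12); score: 743 (ok).
Override conditions not both satisfied; exception does not apply.

Denied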